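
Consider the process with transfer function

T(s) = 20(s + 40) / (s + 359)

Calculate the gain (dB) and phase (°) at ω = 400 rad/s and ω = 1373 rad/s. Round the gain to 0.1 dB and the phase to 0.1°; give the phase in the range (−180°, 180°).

At s = jω = j400:
zero (s+40): 40 + j400 → |·| = √(40²+400²) = √161600 ≈ 402, ∠ = arctan(400/40) ≈ 84.29°
pole (s+359): 359 + j400 → |·| = √(359²+400²) = √288881 ≈ 537.48, ∠ = arctan(400/359) ≈ 48.09°
|T| = 20 · 402 / 537.48 ≈ 14.959
Gain = 20 log₁₀(14.959) ≈ 23.50 dB
∠T = 84.29° − 48.09° = 36.20°

At s = jω = j1373:
zero (s+40): 40 + j1373 → |·| = √(40²+1373²) = √1886729 ≈ 1373.6, ∠ = arctan(1373/40) ≈ 88.33°
pole (s+359): 359 + j1373 → |·| = √(359²+1373²) = √2014010 ≈ 1419.2, ∠ = arctan(1373/359) ≈ 75.35°
|T| = 20 · 1373.6 / 1419.2 ≈ 19.357
Gain = 20 log₁₀(19.357) ≈ 25.74 dB
∠T = 88.33° − 75.35° = 12.98°

ω = 400: 23.5 dB, 36.2°; ω = 1373: 25.7 dB, 13.0°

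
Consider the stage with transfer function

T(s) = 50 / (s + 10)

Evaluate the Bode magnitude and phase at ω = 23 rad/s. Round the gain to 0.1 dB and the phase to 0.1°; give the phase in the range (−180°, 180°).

At s = jω = j23:
pole (s+10): 10 + j23 → |·| = √(10²+23²) = √629 ≈ 25.08, ∠ = arctan(23/10) ≈ 66.50°
|T| = 50 / 25.08 ≈ 1.9936
Gain = 20 log₁₀(1.9936) ≈ 5.99 dB
∠T = 0.00° − 66.50° = -66.50°

6.0 dB, -66.5°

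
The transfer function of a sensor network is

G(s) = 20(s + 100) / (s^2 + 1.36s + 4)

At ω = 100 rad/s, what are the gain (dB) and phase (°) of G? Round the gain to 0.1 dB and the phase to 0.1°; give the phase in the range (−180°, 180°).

-11.0 dB, -134.2°

At s = jω = j100:
zero (s+100): 100 + j100 → |·| = √(100²+100²) = √20000 ≈ 141.42, ∠ = arctan(100/100) ≈ 45.00°
quadratic: (j100)² + 1.36·j100 + 4 = -9996 + j136 → |·| ≈ 9996.9, ∠ ≈ 179.22°
|G| = 20 · 141.42 / 9996.9 ≈ 0.28293
Gain = 20 log₁₀(0.28293) ≈ -10.97 dB
∠G = 45.00° − 179.22° = -134.22°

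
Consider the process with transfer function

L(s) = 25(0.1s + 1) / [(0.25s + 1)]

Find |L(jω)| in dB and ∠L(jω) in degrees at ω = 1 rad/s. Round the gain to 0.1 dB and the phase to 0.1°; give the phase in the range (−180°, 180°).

At ω = 1 rad/s:
zero (1 + j1·0.1) = 1 + j0.1 → |·| ≈ 1.005, ∠ ≈ 5.71°
pole (1 + j1·0.25) = 1 + j0.25 → |·| ≈ 1.0308, ∠ ≈ 14.04°
|L| = 25 · 1.005 / (1.0308) ≈ 24.374
Gain = 20 log₁₀(24.374) ≈ 27.74 dB
∠L = (5.71°) − (14.04°) = -8.33°

27.7 dB, -8.3°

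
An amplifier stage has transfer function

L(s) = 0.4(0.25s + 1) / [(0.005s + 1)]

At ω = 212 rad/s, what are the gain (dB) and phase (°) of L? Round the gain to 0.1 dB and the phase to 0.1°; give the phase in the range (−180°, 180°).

At ω = 212 rad/s:
zero (1 + j212·0.25) = 1 + j53 → |·| ≈ 53.009, ∠ ≈ 88.92°
pole (1 + j212·0.005) = 1 + j1.06 → |·| ≈ 1.4573, ∠ ≈ 46.67°
|L| = 0.4 · 53.009 / (1.4573) ≈ 14.55
Gain = 20 log₁₀(14.55) ≈ 23.26 dB
∠L = (88.92°) − (46.67°) = 42.25°

23.3 dB, 42.3°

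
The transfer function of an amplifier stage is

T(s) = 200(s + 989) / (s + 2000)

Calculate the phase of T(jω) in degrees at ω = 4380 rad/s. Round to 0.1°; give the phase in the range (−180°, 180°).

At s = jω = j4380:
zero (s+989): 989 + j4380 → |·| = √(989²+4380²) = √20162521 ≈ 4490.3, ∠ = arctan(4380/989) ≈ 77.28°
pole (s+2000): 2000 + j4380 → |·| = √(2000²+4380²) = √23184400 ≈ 4815, ∠ = arctan(4380/2000) ≈ 65.46°
∠T = 77.28° − 65.46° = 11.82°

11.8°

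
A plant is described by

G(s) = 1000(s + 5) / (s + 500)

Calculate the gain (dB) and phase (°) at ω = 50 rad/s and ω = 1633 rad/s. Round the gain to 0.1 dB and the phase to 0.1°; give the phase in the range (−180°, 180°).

ω = 50: 40.0 dB, 78.6°; ω = 1633: 59.6 dB, 16.8°

At s = jω = j50:
zero (s+5): 5 + j50 → |·| = √(5²+50²) = √2525 ≈ 50.249, ∠ = arctan(50/5) ≈ 84.29°
pole (s+500): 500 + j50 → |·| = √(500²+50²) = √252500 ≈ 502.49, ∠ = arctan(50/500) ≈ 5.71°
|G| = 1000 · 50.249 / 502.49 ≈ 100
Gain = 20 log₁₀(100) ≈ 40.00 dB
∠G = 84.29° − 5.71° = 78.58°

At s = jω = j1633:
zero (s+5): 5 + j1633 → |·| = √(5²+1633²) = √2666714 ≈ 1633, ∠ = arctan(1633/5) ≈ 89.82°
pole (s+500): 500 + j1633 → |·| = √(500²+1633²) = √2916689 ≈ 1707.8, ∠ = arctan(1633/500) ≈ 72.98°
|G| = 1000 · 1633 / 1707.8 ≈ 956.2
Gain = 20 log₁₀(956.2) ≈ 59.61 dB
∠G = 89.82° − 72.98° = 16.84°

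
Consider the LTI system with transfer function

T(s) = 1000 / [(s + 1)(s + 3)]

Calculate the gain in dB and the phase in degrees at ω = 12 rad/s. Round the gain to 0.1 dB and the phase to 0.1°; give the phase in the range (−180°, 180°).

At s = jω = j12:
pole (s+1): 1 + j12 → |·| = √(1²+12²) = √145 ≈ 12.042, ∠ = arctan(12/1) ≈ 85.24°
pole (s+3): 3 + j12 → |·| = √(3²+12²) = √153 ≈ 12.369, ∠ = arctan(12/3) ≈ 75.96°
|T| = 1000 / 148.95 ≈ 6.7137
Gain = 20 log₁₀(6.7137) ≈ 16.54 dB
∠T = 0.00° − 161.20° = -161.20°

16.5 dB, -161.2°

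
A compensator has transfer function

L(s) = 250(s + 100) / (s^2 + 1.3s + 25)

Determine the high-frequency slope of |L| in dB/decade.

Each pole contributes −20 dB/decade at high frequency; each zero contributes +20 dB/decade.
Net: 1 zero(s) − 2 pole(s) → -20 dB/decade.

-20 dB/decade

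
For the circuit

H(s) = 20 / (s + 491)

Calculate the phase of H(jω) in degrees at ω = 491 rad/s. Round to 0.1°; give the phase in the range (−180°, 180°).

-45.0°

At s = jω = j491:
pole (s+491): 491 + j491 → |·| = √(491²+491²) = √482162 ≈ 694.38, ∠ = arctan(491/491) ≈ 45.00°
∠H = 0.00° − 45.00° = -45.00°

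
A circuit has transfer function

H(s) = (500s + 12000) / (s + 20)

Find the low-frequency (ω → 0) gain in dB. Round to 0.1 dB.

55.6 dB

H(0) = 12000 / 20 = 600
20 log₁₀(600) ≈ 55.56 dB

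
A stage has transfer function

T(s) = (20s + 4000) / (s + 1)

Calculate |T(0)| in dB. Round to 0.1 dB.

T(0) = 4000 / 1 = 4000
20 log₁₀(4000) ≈ 72.04 dB

72.0 dB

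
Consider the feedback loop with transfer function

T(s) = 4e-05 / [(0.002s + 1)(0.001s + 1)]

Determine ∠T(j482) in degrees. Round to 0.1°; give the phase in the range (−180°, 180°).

-69.7°

At ω = 482 rad/s:
pole (1 + j482·0.002) = 1 + j0.964 → |·| ≈ 1.389, ∠ ≈ 43.95°
pole (1 + j482·0.001) = 1 + j0.482 → |·| ≈ 1.1101, ∠ ≈ 25.73°
∠T = (0°) − (43.95° + 25.73°) = -69.68°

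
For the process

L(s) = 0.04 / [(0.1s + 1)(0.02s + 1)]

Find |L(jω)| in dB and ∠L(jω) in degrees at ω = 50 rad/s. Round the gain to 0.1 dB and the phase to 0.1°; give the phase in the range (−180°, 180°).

-45.1 dB, -123.7°

At ω = 50 rad/s:
pole (1 + j50·0.1) = 1 + j5 → |·| ≈ 5.099, ∠ ≈ 78.69°
pole (1 + j50·0.02) = 1 + j1 → |·| ≈ 1.4142, ∠ ≈ 45.00°
|L| = 0.04 · 1 / (5.099 · 1.4142) ≈ 0.0055471
Gain = 20 log₁₀(0.0055471) ≈ -45.12 dB
∠L = (0°) − (78.69° + 45.00°) = -123.69°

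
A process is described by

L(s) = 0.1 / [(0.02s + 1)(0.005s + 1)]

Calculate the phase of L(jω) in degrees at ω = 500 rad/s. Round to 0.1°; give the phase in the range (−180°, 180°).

-152.5°

At ω = 500 rad/s:
pole (1 + j500·0.02) = 1 + j10 → |·| ≈ 10.05, ∠ ≈ 84.29°
pole (1 + j500·0.005) = 1 + j2.5 → |·| ≈ 2.6926, ∠ ≈ 68.20°
∠L = (0°) − (84.29° + 68.20°) = -152.49°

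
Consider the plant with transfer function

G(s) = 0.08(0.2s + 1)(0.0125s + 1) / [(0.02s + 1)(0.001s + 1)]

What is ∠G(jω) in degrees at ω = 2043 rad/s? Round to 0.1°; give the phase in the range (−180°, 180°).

25.1°

At ω = 2043 rad/s:
zero (1 + j2043·0.2) = 1 + j408.6 → |·| ≈ 408.6, ∠ ≈ 89.86°
zero (1 + j2043·0.0125) = 1 + j25.5375 → |·| ≈ 25.557, ∠ ≈ 87.76°
pole (1 + j2043·0.02) = 1 + j40.86 → |·| ≈ 40.872, ∠ ≈ 88.60°
pole (1 + j2043·0.001) = 1 + j2.043 → |·| ≈ 2.2746, ∠ ≈ 63.92°
∠G = (89.86° + 87.76°) − (88.60° + 63.92°) = 25.10°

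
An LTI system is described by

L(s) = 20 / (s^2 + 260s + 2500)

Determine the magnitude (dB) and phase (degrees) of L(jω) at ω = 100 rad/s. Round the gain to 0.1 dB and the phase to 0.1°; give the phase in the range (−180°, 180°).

Substitute s = j100:
Numerator: 20 = 20 + j0
Denominator: (j100)^2 + 260(j100) + 2500 = -7500 + j26000
|N| = √(20² + 0²) ≈ 20, ∠N ≈ 0.00°
|D| = √(7500² + 26000²) ≈ 27060, ∠D ≈ 106.09°
|L| = 20 / 27060 ≈ 0.0007391
Gain = 20 log₁₀(0.0007391) ≈ -62.63 dB
∠L = 0.00° − 106.09° = -106.09°

-62.6 dB, -106.1°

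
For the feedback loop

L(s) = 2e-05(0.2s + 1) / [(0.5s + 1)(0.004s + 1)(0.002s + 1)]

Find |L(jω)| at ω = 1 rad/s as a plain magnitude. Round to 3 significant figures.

1.82e-05

At ω = 1 rad/s:
zero (1 + j1·0.2) = 1 + j0.2 → |·| ≈ 1.0198, ∠ ≈ 11.31°
pole (1 + j1·0.5) = 1 + j0.5 → |·| ≈ 1.118, ∠ ≈ 26.57°
pole (1 + j1·0.004) = 1 + j0.004 → |·| ≈ 1, ∠ ≈ 0.23°
pole (1 + j1·0.002) = 1 + j0.002 → |·| ≈ 1, ∠ ≈ 0.11°
|L| = 2e-05 · 1.0198 / (1.118 · 1 · 1) ≈ 1.8243e-05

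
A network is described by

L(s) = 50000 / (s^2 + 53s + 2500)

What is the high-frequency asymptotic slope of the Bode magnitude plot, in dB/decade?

-40 dB/decade

Each pole contributes −20 dB/decade at high frequency; each zero contributes +20 dB/decade.
Net: 0 zero(s) − 2 pole(s) → -40 dB/decade.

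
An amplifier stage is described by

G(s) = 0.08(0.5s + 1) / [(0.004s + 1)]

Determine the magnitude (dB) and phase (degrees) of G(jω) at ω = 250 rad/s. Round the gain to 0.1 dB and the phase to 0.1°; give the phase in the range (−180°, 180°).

At ω = 250 rad/s:
zero (1 + j250·0.5) = 1 + j125 → |·| ≈ 125, ∠ ≈ 89.54°
pole (1 + j250·0.004) = 1 + j1 → |·| ≈ 1.4142, ∠ ≈ 45.00°
|G| = 0.08 · 125 / (1.4142) ≈ 7.0711
Gain = 20 log₁₀(7.0711) ≈ 16.99 dB
∠G = (89.54°) − (45.00°) = 44.54°

17.0 dB, 44.5°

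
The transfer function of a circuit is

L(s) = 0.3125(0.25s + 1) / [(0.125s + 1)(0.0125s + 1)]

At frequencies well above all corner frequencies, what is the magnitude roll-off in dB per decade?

Each pole contributes −20 dB/decade at high frequency; each zero contributes +20 dB/decade.
Net: 1 zero(s) − 2 pole(s) → -20 dB/decade.

-20 dB/decade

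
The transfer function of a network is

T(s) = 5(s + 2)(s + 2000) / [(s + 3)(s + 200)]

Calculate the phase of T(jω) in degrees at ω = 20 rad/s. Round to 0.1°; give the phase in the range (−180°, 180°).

At s = jω = j20:
zero (s+2): 2 + j20 → |·| = √(2²+20²) = √404 ≈ 20.1, ∠ = arctan(20/2) ≈ 84.29°
zero (s+2000): 2000 + j20 → |·| = √(2000²+20²) = √4000400 ≈ 2000.1, ∠ = arctan(20/2000) ≈ 0.57°
pole (s+3): 3 + j20 → |·| = √(3²+20²) = √409 ≈ 20.224, ∠ = arctan(20/3) ≈ 81.47°
pole (s+200): 200 + j20 → |·| = √(200²+20²) = √40400 ≈ 201, ∠ = arctan(20/200) ≈ 5.71°
∠T = 84.86° − 87.18° = -2.32°

-2.3°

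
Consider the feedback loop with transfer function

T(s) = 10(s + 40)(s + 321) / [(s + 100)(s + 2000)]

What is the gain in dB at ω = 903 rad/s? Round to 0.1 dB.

At s = jω = j903:
zero (s+40): 40 + j903 → |·| = √(40²+903²) = √817009 ≈ 903.89, ∠ = arctan(903/40) ≈ 87.46°
zero (s+321): 321 + j903 → |·| = √(321²+903²) = √918450 ≈ 958.36, ∠ = arctan(903/321) ≈ 70.43°
pole (s+100): 100 + j903 → |·| = √(100²+903²) = √825409 ≈ 908.52, ∠ = arctan(903/100) ≈ 83.68°
pole (s+2000): 2000 + j903 → |·| = √(2000²+903²) = √4815409 ≈ 2194.4, ∠ = arctan(903/2000) ≈ 24.30°
|T| = 10 · 8.6625e+05 / 1.9937e+06 ≈ 4.3449
Gain = 20 log₁₀(4.3449) ≈ 12.76 dB

12.8 dB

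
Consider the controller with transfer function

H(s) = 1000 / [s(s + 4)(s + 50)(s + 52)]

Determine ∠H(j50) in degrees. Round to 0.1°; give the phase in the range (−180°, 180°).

95.7°

At s = jω = j50:
pole (s+4): 4 + j50 → |·| = √(4²+50²) = √2516 ≈ 50.16, ∠ = arctan(50/4) ≈ 85.43°
pole (s+50): 50 + j50 → |·| = √(50²+50²) = √5000 ≈ 70.711, ∠ = arctan(50/50) ≈ 45.00°
pole (s+52): 52 + j50 → |·| = √(52²+50²) = √5204 ≈ 72.139, ∠ = arctan(50/52) ≈ 43.88°
pole at origin: |s| = 50, ∠ = 90.00° (in denominator)
∠H = 0.00° − 264.31° = -264.31° ≡ 95.69° (principal value)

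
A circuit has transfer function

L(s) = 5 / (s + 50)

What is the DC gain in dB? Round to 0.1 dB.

-20.0 dB

L(0) = 5 / 50 = 0.1
20 log₁₀(0.1) ≈ -20.00 dB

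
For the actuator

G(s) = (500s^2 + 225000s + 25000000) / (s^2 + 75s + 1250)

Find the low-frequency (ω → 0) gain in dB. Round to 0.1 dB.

G(0) = 25000000 / 1250 = 20000
20 log₁₀(20000) ≈ 86.02 dB

86.0 dB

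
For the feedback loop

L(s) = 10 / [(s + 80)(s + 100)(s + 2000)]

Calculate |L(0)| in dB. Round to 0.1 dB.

-124.1 dB

L(0) = 10 / (80·100·2000) = 6.25e-07
20 log₁₀(6.25e-07) ≈ -124.08 dB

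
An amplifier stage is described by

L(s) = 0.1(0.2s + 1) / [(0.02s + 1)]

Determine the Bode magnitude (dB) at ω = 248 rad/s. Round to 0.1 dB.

At ω = 248 rad/s:
zero (1 + j248·0.2) = 1 + j49.6 → |·| ≈ 49.61, ∠ ≈ 88.84°
pole (1 + j248·0.02) = 1 + j4.96 → |·| ≈ 5.0598, ∠ ≈ 78.60°
|L| = 0.1 · 49.61 / (5.0598) ≈ 0.98047
Gain = 20 log₁₀(0.98047) ≈ -0.17 dB

-0.2 dB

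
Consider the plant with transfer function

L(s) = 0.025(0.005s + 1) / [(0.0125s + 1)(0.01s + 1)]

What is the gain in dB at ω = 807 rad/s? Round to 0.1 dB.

At ω = 807 rad/s:
zero (1 + j807·0.005) = 1 + j4.035 → |·| ≈ 4.1571, ∠ ≈ 76.08°
pole (1 + j807·0.0125) = 1 + j10.0875 → |·| ≈ 10.137, ∠ ≈ 84.34°
pole (1 + j807·0.01) = 1 + j8.07 → |·| ≈ 8.1317, ∠ ≈ 82.94°
|L| = 0.025 · 4.1571 / (10.137 · 8.1317) ≈ 0.0012608
Gain = 20 log₁₀(0.0012608) ≈ -57.99 dB

-58.0 dB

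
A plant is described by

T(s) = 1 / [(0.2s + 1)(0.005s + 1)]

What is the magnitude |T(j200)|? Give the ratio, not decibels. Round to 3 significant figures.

At ω = 200 rad/s:
pole (1 + j200·0.2) = 1 + j40 → |·| ≈ 40.012, ∠ ≈ 88.57°
pole (1 + j200·0.005) = 1 + j1 → |·| ≈ 1.4142, ∠ ≈ 45.00°
|T| = 1 · 1 / (40.012 · 1.4142) ≈ 0.017673

0.0177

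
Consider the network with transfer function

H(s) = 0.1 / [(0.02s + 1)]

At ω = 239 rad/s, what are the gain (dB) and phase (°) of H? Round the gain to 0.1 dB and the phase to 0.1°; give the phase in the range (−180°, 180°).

At ω = 239 rad/s:
pole (1 + j239·0.02) = 1 + j4.78 → |·| ≈ 4.8835, ∠ ≈ 78.18°
|H| = 0.1 · 1 / (4.8835) ≈ 0.020477
Gain = 20 log₁₀(0.020477) ≈ -33.77 dB
∠H = (0°) − (78.18°) = -78.18°

-33.8 dB, -78.2°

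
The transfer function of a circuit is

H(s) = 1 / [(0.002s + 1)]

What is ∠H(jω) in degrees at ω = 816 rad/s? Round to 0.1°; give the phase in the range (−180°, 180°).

-58.5°

At ω = 816 rad/s:
pole (1 + j816·0.002) = 1 + j1.632 → |·| ≈ 1.914, ∠ ≈ 58.50°
∠H = (0°) − (58.50°) = -58.50°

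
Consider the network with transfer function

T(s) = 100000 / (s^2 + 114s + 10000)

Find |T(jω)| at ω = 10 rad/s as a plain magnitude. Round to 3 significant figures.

10.0

At s = jω = j10:
quadratic: (j10)² + 114·j10 + 10000 = 9900 + j1140 → |·| ≈ 9965.4, ∠ ≈ 6.57°
|T| = 100000 / 9965.4 ≈ 10.035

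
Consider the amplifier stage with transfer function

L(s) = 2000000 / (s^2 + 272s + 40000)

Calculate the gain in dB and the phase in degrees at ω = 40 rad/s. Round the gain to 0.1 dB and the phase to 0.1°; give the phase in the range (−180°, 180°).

At s = jω = j40:
quadratic: (j40)² + 272·j40 + 40000 = 38400 + j10880 → |·| ≈ 39912, ∠ ≈ 15.82°
|L| = 2000000 / 39912 ≈ 50.11
Gain = 20 log₁₀(50.11) ≈ 34.00 dB
∠L = 0.00° − 15.82° = -15.82°

34.0 dB, -15.8°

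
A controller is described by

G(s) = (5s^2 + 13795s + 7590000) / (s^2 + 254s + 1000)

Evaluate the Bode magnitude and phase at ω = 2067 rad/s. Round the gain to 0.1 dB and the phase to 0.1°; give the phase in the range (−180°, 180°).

17.3 dB, -57.2°

Substitute s = j2067:
Numerator: 5(j2067)^2 + 13795(j2067) + 7590000 = -13772445 + j28514265
Denominator: (j2067)^2 + 254(j2067) + 1000 = -4271489 + j525018
|N| = √(13772445² + 28514265²) ≈ 3.1666e+07, ∠N ≈ 115.78°
|D| = √(4271489² + 525018²) ≈ 4.3036e+06, ∠D ≈ 172.99°
|G| = 3.1666e+07 / 4.3036e+06 ≈ 7.358
Gain = 20 log₁₀(7.358) ≈ 17.34 dB
∠G = 115.78° − 172.99° = -57.21°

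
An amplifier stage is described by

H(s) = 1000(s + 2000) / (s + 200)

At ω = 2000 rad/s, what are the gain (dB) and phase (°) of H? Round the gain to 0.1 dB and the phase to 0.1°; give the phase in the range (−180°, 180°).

At s = jω = j2000:
zero (s+2000): 2000 + j2000 → |·| = √(2000²+2000²) = √8000000 ≈ 2828.4, ∠ = arctan(2000/2000) ≈ 45.00°
pole (s+200): 200 + j2000 → |·| = √(200²+2000²) = √4040000 ≈ 2010, ∠ = arctan(2000/200) ≈ 84.29°
|H| = 1000 · 2828.4 / 2010 ≈ 1407.2
Gain = 20 log₁₀(1407.2) ≈ 62.97 dB
∠H = 45.00° − 84.29° = -39.29°

63.0 dB, -39.3°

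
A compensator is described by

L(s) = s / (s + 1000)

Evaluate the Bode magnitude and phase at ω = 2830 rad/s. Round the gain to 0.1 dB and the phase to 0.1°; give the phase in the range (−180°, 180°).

At s = jω = j2830:
zero at origin: s = j2830 → |·| = 2830, ∠ = 90.00°
pole (s+1000): 1000 + j2830 → |·| = √(1000²+2830²) = √9008900 ≈ 3001.5, ∠ = arctan(2830/1000) ≈ 70.54°
|L| = 1 · 2830 / 3001.5 ≈ 0.94286
Gain = 20 log₁₀(0.94286) ≈ -0.51 dB
∠L = 90.00° − 70.54° = 19.46°

-0.5 dB, 19.5°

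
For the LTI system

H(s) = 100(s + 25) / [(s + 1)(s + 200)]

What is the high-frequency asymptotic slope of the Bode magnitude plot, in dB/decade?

Each pole contributes −20 dB/decade at high frequency; each zero contributes +20 dB/decade.
Net: 1 zero(s) − 2 pole(s) → -20 dB/decade.

-20 dB/decade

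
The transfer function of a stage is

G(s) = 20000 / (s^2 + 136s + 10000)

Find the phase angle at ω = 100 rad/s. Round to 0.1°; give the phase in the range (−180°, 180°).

At s = jω = j100:
quadratic: (j100)² + 136·j100 + 10000 = 0 + j13600 → |·| ≈ 13600, ∠ ≈ 90.00°
∠G = 0.00° − 90.00° = -90.00°

-90.0°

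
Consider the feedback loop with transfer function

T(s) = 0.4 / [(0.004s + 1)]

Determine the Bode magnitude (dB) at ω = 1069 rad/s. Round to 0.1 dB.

At ω = 1069 rad/s:
pole (1 + j1069·0.004) = 1 + j4.276 → |·| ≈ 4.3914, ∠ ≈ 76.84°
|T| = 0.4 · 1 / (4.3914) ≈ 0.091087
Gain = 20 log₁₀(0.091087) ≈ -20.81 dB

-20.8 dB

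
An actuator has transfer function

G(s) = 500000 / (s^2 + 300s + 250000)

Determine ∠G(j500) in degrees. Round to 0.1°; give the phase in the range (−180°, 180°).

At s = jω = j500:
quadratic: (j500)² + 300·j500 + 250000 = 0 + j150000 → |·| ≈ 1.5e+05, ∠ ≈ 90.00°
∠G = 0.00° − 90.00° = -90.00°

-90.0°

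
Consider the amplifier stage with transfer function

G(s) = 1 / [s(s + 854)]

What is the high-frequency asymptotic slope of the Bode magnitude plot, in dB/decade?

-40 dB/decade

Each pole contributes −20 dB/decade at high frequency; each zero contributes +20 dB/decade.
Net: 0 zero(s) − 2 pole(s) → -40 dB/decade.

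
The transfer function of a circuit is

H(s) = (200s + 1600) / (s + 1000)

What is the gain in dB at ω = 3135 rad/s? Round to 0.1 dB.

45.6 dB

Substitute s = j3135:
Numerator: 200(j3135) + 1600 = 1600 + j627000
Denominator: (j3135) + 1000 = 1000 + j3135
|N| = √(1600² + 627000²) ≈ 6.27e+05, ∠N ≈ 89.85°
|D| = √(1000² + 3135²) ≈ 3290.6, ∠D ≈ 72.31°
|H| = 6.27e+05 / 3290.6 ≈ 190.54
Gain = 20 log₁₀(190.54) ≈ 45.60 dB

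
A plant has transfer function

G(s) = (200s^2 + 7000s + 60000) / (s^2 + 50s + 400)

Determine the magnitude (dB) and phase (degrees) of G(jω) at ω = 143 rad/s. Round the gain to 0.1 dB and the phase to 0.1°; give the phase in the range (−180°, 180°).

45.8 dB, 5.7°

Substitute s = j143:
Numerator: 200(j143)^2 + 7000(j143) + 60000 = -4029800 + j1001000
Denominator: (j143)^2 + 50(j143) + 400 = -20049 + j7150
|N| = √(4029800² + 1001000²) ≈ 4.1523e+06, ∠N ≈ 166.05°
|D| = √(20049² + 7150²) ≈ 21286, ∠D ≈ 160.37°
|G| = 4.1523e+06 / 21286 ≈ 195.07
Gain = 20 log₁₀(195.07) ≈ 45.80 dB
∠G = 166.05° − 160.37° = 5.68°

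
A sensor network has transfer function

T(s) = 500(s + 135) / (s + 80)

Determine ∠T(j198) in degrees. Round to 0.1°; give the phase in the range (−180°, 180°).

-12.3°

At s = jω = j198:
zero (s+135): 135 + j198 → |·| = √(135²+198²) = √57429 ≈ 239.64, ∠ = arctan(198/135) ≈ 55.71°
pole (s+80): 80 + j198 → |·| = √(80²+198²) = √45604 ≈ 213.55, ∠ = arctan(198/80) ≈ 68.00°
∠T = 55.71° − 68.00° = -12.29°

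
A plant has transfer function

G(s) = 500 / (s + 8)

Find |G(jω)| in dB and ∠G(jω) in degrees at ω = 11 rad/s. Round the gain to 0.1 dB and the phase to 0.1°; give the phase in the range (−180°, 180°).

Substitute s = j11:
Numerator: 500 = 500 + j0
Denominator: (j11) + 8 = 8 + j11
|N| = √(500² + 0²) ≈ 500, ∠N ≈ 0.00°
|D| = √(8² + 11²) ≈ 13.601, ∠D ≈ 53.97°
|G| = 500 / 13.601 ≈ 36.762
Gain = 20 log₁₀(36.762) ≈ 31.31 dB
∠G = 0.00° − 53.97° = -53.97°

31.3 dB, -54.0°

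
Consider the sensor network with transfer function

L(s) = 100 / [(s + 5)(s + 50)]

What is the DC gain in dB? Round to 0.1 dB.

-8.0 dB

L(0) = 100 / (5·50) = 0.4
20 log₁₀(0.4) ≈ -7.96 dB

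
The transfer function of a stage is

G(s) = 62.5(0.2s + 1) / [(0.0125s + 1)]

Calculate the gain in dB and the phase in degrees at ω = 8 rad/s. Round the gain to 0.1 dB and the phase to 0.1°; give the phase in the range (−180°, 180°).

At ω = 8 rad/s:
zero (1 + j8·0.2) = 1 + j1.6 → |·| ≈ 1.8868, ∠ ≈ 57.99°
pole (1 + j8·0.0125) = 1 + j0.1 → |·| ≈ 1.005, ∠ ≈ 5.71°
|G| = 62.5 · 1.8868 / (1.005) ≈ 117.34
Gain = 20 log₁₀(117.34) ≈ 41.39 dB
∠G = (57.99°) − (5.71°) = 52.28°

41.4 dB, 52.3°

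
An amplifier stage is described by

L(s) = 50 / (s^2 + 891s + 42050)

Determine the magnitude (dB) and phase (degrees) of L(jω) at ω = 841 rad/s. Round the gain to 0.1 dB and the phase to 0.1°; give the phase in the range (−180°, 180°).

Substitute s = j841:
Numerator: 50 = 50 + j0
Denominator: (j841)^2 + 891(j841) + 42050 = -665231 + j749331
|N| = √(50² + 0²) ≈ 50, ∠N ≈ 0.00°
|D| = √(665231² + 749331²) ≈ 1.002e+06, ∠D ≈ 131.60°
|L| = 50 / 1.002e+06 ≈ 4.99e-05
Gain = 20 log₁₀(4.99e-05) ≈ -86.04 dB
∠L = 0.00° − 131.60° = -131.60°

-86.0 dB, -131.6°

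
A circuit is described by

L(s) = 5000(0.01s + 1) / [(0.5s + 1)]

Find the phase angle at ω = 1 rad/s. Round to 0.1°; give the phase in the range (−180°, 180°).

At ω = 1 rad/s:
zero (1 + j1·0.01) = 1 + j0.01 → |·| ≈ 1, ∠ ≈ 0.57°
pole (1 + j1·0.5) = 1 + j0.5 → |·| ≈ 1.118, ∠ ≈ 26.57°
∠L = (0.57°) − (26.57°) = -26.00°

-26.0°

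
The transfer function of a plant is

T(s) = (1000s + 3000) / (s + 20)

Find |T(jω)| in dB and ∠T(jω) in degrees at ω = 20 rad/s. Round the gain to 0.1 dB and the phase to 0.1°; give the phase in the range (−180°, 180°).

57.1 dB, 36.5°

Substitute s = j20:
Numerator: 1000(j20) + 3000 = 3000 + j20000
Denominator: (j20) + 20 = 20 + j20
|N| = √(3000² + 20000²) ≈ 20224, ∠N ≈ 81.47°
|D| = √(20² + 20²) ≈ 28.284, ∠D ≈ 45.00°
|T| = 20224 / 28.284 ≈ 715.03
Gain = 20 log₁₀(715.03) ≈ 57.09 dB
∠T = 81.47° − 45.00° = 36.47°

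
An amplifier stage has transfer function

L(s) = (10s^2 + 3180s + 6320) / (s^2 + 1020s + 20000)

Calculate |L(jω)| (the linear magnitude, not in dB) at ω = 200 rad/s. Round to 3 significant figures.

Substitute s = j200:
Numerator: 10(j200)^2 + 3180(j200) + 6320 = -393680 + j636000
Denominator: (j200)^2 + 1020(j200) + 20000 = -20000 + j204000
|N| = √(393680² + 636000²) ≈ 7.4798e+05, ∠N ≈ 121.76°
|D| = √(20000² + 204000²) ≈ 2.0498e+05, ∠D ≈ 95.60°
|L| = 7.4798e+05 / 2.0498e+05 ≈ 3.649

3.65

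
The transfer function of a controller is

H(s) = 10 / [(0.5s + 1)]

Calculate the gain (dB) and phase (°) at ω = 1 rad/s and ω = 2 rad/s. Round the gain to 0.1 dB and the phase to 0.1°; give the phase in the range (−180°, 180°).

ω = 1: 19.0 dB, -26.6°; ω = 2: 17.0 dB, -45.0°

At ω = 1 rad/s:
pole (1 + j1·0.5) = 1 + j0.5 → |·| ≈ 1.118, ∠ ≈ 26.57°
|H| = 10 · 1 / (1.118) ≈ 8.9445
Gain = 20 log₁₀(8.9445) ≈ 19.03 dB
∠H = (0°) − (26.57°) = -26.57°

At ω = 2 rad/s:
pole (1 + j2·0.5) = 1 + j1 → |·| ≈ 1.4142, ∠ ≈ 45.00°
|H| = 10 · 1 / (1.4142) ≈ 7.0711
Gain = 20 log₁₀(7.0711) ≈ 16.99 dB
∠H = (0°) − (45.00°) = -45.00°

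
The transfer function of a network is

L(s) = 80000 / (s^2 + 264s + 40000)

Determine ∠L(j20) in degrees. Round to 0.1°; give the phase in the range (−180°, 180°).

At s = jω = j20:
quadratic: (j20)² + 264·j20 + 40000 = 39600 + j5280 → |·| ≈ 39950, ∠ ≈ 7.59°
∠L = 0.00° − 7.59° = -7.59°

-7.6°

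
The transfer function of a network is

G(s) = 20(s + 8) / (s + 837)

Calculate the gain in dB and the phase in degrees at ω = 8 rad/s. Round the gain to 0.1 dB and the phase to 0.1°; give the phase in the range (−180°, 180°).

At s = jω = j8:
zero (s+8): 8 + j8 → |·| = √(8²+8²) = √128 ≈ 11.314, ∠ = arctan(8/8) ≈ 45.00°
pole (s+837): 837 + j8 → |·| = √(837²+8²) = √700633 ≈ 837.04, ∠ = arctan(8/837) ≈ 0.55°
|G| = 20 · 11.314 / 837.04 ≈ 0.27033
Gain = 20 log₁₀(0.27033) ≈ -11.36 dB
∠G = 45.00° − 0.55° = 44.45°

-11.4 dB, 44.5°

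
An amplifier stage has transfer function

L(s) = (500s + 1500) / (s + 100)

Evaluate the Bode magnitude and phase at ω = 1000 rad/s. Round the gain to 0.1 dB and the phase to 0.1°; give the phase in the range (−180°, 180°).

Substitute s = j1000:
Numerator: 500(j1000) + 1500 = 1500 + j500000
Denominator: (j1000) + 100 = 100 + j1000
|N| = √(1500² + 500000²) ≈ 5e+05, ∠N ≈ 89.83°
|D| = √(100² + 1000²) ≈ 1005, ∠D ≈ 84.29°
|L| = 5e+05 / 1005 ≈ 497.51
Gain = 20 log₁₀(497.51) ≈ 53.94 dB
∠L = 89.83° − 84.29° = 5.54°

53.9 dB, 5.5°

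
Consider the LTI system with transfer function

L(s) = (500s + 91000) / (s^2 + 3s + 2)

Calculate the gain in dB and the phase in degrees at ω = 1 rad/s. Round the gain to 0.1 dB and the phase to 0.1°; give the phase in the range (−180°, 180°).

89.2 dB, -71.3°

Substitute s = j1:
Numerator: 500(j1) + 91000 = 91000 + j500
Denominator: (j1)^2 + 3(j1) + 2 = 1 + j3
|N| = √(91000² + 500²) ≈ 91001, ∠N ≈ 0.31°
|D| = √(1² + 3²) ≈ 3.1623, ∠D ≈ 71.57°
|L| = 91001 / 3.1623 ≈ 28777
Gain = 20 log₁₀(28777) ≈ 89.18 dB
∠L = 0.31° − 71.57° = -71.26°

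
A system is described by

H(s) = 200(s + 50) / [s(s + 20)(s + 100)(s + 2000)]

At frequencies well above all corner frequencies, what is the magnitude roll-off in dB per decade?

Each pole contributes −20 dB/decade at high frequency; each zero contributes +20 dB/decade.
Net: 1 zero(s) − 4 pole(s) → -60 dB/decade.

-60 dB/decade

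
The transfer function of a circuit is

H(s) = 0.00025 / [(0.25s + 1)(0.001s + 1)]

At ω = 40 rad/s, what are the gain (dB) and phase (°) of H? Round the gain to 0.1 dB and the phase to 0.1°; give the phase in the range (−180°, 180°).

At ω = 40 rad/s:
pole (1 + j40·0.25) = 1 + j10 → |·| ≈ 10.05, ∠ ≈ 84.29°
pole (1 + j40·0.001) = 1 + j0.04 → |·| ≈ 1.0008, ∠ ≈ 2.29°
|H| = 0.00025 · 1 / (10.05 · 1.0008) ≈ 2.4856e-05
Gain = 20 log₁₀(2.4856e-05) ≈ -92.09 dB
∠H = (0°) − (84.29° + 2.29°) = -86.58°

-92.1 dB, -86.6°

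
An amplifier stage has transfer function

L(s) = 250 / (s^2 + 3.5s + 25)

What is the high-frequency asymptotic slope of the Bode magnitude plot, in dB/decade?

Each pole contributes −20 dB/decade at high frequency; each zero contributes +20 dB/decade.
Net: 0 zero(s) − 2 pole(s) → -40 dB/decade.

-40 dB/decade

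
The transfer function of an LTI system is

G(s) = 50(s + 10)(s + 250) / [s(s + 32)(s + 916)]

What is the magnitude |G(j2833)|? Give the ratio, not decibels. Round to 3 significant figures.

At s = jω = j2833:
zero (s+10): 10 + j2833 → |·| = √(10²+2833²) = √8025989 ≈ 2833, ∠ = arctan(2833/10) ≈ 89.80°
zero (s+250): 250 + j2833 → |·| = √(250²+2833²) = √8088389 ≈ 2844, ∠ = arctan(2833/250) ≈ 84.96°
pole (s+32): 32 + j2833 → |·| = √(32²+2833²) = √8026913 ≈ 2833.2, ∠ = arctan(2833/32) ≈ 89.35°
pole (s+916): 916 + j2833 → |·| = √(916²+2833²) = √8864945 ≈ 2977.4, ∠ = arctan(2833/916) ≈ 72.08°
pole at origin: |s| = 2833, ∠ = 90.00° (in denominator)
|G| = 50 · 8.0571e+06 / 2.3898e+10 ≈ 0.016857

0.0169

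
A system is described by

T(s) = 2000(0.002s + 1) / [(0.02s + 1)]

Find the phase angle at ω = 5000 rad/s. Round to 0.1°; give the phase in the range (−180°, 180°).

-5.1°

At ω = 5000 rad/s:
zero (1 + j5000·0.002) = 1 + j10 → |·| ≈ 10.05, ∠ ≈ 84.29°
pole (1 + j5000·0.02) = 1 + j100 → |·| ≈ 100, ∠ ≈ 89.43°
∠T = (84.29°) − (89.43°) = -5.14°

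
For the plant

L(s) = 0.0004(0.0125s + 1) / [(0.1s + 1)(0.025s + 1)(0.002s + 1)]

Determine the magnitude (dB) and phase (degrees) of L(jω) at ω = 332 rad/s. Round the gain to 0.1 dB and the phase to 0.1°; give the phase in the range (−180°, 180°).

At ω = 332 rad/s:
zero (1 + j332·0.0125) = 1 + j4.15 → |·| ≈ 4.2688, ∠ ≈ 76.45°
pole (1 + j332·0.1) = 1 + j33.2 → |·| ≈ 33.215, ∠ ≈ 88.27°
pole (1 + j332·0.025) = 1 + j8.3 → |·| ≈ 8.36, ∠ ≈ 83.13°
pole (1 + j332·0.002) = 1 + j0.664 → |·| ≈ 1.2004, ∠ ≈ 33.58°
|L| = 0.0004 · 4.2688 / (33.215 · 8.36 · 1.2004) ≈ 5.1227e-06
Gain = 20 log₁₀(5.1227e-06) ≈ -105.81 dB
∠L = (76.45°) − (88.27° + 83.13° + 33.58°) = -128.53°

-105.8 dB, -128.5°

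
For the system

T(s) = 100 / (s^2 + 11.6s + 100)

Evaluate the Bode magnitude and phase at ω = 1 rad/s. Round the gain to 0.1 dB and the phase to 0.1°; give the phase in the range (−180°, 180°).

At s = jω = j1:
quadratic: (j1)² + 11.6·j1 + 100 = 99 + j11.6 → |·| ≈ 99.677, ∠ ≈ 6.68°
|T| = 100 / 99.677 ≈ 1.0032
Gain = 20 log₁₀(1.0032) ≈ 0.03 dB
∠T = 0.00° − 6.68° = -6.68°

0.0 dB, -6.7°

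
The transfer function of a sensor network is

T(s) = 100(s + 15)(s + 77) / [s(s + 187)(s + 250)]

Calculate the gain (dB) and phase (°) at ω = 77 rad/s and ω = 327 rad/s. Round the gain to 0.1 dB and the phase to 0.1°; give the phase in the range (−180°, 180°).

At s = jω = j77:
zero (s+15): 15 + j77 → |·| = √(15²+77²) = √6154 ≈ 78.447, ∠ = arctan(77/15) ≈ 78.98°
zero (s+77): 77 + j77 → |·| = √(77²+77²) = √11858 ≈ 108.89, ∠ = arctan(77/77) ≈ 45.00°
pole (s+187): 187 + j77 → |·| = √(187²+77²) = √40898 ≈ 202.23, ∠ = arctan(77/187) ≈ 22.38°
pole (s+250): 250 + j77 → |·| = √(250²+77²) = √68429 ≈ 261.59, ∠ = arctan(77/250) ≈ 17.12°
pole at origin: |s| = 77, ∠ = 90.00° (in denominator)
|T| = 100 · 8542.1 / 4.0734e+06 ≈ 0.2097
Gain = 20 log₁₀(0.2097) ≈ -13.57 dB
∠T = 123.98° − 129.50° = -5.52°

At s = jω = j327:
zero (s+15): 15 + j327 → |·| = √(15²+327²) = √107154 ≈ 327.34, ∠ = arctan(327/15) ≈ 87.37°
zero (s+77): 77 + j327 → |·| = √(77²+327²) = √112858 ≈ 335.94, ∠ = arctan(327/77) ≈ 76.75°
pole (s+187): 187 + j327 → |·| = √(187²+327²) = √141898 ≈ 376.69, ∠ = arctan(327/187) ≈ 60.24°
pole (s+250): 250 + j327 → |·| = √(250²+327²) = √169429 ≈ 411.62, ∠ = arctan(327/250) ≈ 52.60°
pole at origin: |s| = 327, ∠ = 90.00° (in denominator)
|T| = 100 · 1.0997e+05 / 5.0702e+07 ≈ 0.21689
Gain = 20 log₁₀(0.21689) ≈ -13.28 dB
∠T = 164.12° − 202.84° = -38.72°

ω = 77: -13.6 dB, -5.5°; ω = 327: -13.3 dB, -38.7°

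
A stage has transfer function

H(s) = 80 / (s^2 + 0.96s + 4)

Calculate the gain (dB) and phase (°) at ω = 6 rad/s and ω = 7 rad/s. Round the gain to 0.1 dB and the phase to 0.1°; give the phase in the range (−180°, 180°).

At s = jω = j6:
quadratic: (j6)² + 0.96·j6 + 4 = -32 + j5.76 → |·| ≈ 32.514, ∠ ≈ 169.80°
|H| = 80 / 32.514 ≈ 2.4605
Gain = 20 log₁₀(2.4605) ≈ 7.82 dB
∠H = 0.00° − 169.80° = -169.80°

At s = jω = j7:
quadratic: (j7)² + 0.96·j7 + 4 = -45 + j6.72 → |·| ≈ 45.499, ∠ ≈ 171.51°
|H| = 80 / 45.499 ≈ 1.7583
Gain = 20 log₁₀(1.7583) ≈ 4.90 dB
∠H = 0.00° − 171.51° = -171.51°

ω = 6: 7.8 dB, -169.8°; ω = 7: 4.9 dB, -171.5°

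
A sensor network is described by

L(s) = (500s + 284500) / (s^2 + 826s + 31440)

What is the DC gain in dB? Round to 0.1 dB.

L(0) = 284500 / 31440 ≈ 9.049
20 log₁₀(9.049) ≈ 19.13 dB

19.1 dB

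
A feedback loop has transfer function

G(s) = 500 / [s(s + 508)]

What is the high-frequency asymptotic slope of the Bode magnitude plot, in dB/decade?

-40 dB/decade

Each pole contributes −20 dB/decade at high frequency; each zero contributes +20 dB/decade.
Net: 0 zero(s) − 2 pole(s) → -40 dB/decade.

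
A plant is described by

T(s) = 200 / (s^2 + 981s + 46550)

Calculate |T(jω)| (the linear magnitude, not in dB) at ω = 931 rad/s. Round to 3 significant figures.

Substitute s = j931:
Numerator: 200 = 200 + j0
Denominator: (j931)^2 + 981(j931) + 46550 = -820211 + j913311
|N| = √(200² + 0²) ≈ 200, ∠N ≈ 0.00°
|D| = √(820211² + 913311²) ≈ 1.2276e+06, ∠D ≈ 131.93°
|T| = 200 / 1.2276e+06 ≈ 0.00016292

0.000163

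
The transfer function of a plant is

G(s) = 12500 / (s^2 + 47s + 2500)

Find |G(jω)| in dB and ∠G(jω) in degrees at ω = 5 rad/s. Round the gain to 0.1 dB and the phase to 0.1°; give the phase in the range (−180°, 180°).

14.0 dB, -5.4°

At s = jω = j5:
quadratic: (j5)² + 47·j5 + 2500 = 2475 + j235 → |·| ≈ 2486.1, ∠ ≈ 5.42°
|G| = 12500 / 2486.1 ≈ 5.028
Gain = 20 log₁₀(5.028) ≈ 14.03 dB
∠G = 0.00° − 5.42° = -5.42°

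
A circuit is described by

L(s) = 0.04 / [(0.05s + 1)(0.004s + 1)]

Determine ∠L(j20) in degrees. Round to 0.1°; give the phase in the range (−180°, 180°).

At ω = 20 rad/s:
pole (1 + j20·0.05) = 1 + j1 → |·| ≈ 1.4142, ∠ ≈ 45.00°
pole (1 + j20·0.004) = 1 + j0.08 → |·| ≈ 1.0032, ∠ ≈ 4.57°
∠L = (0°) − (45.00° + 4.57°) = -49.57°

-49.6°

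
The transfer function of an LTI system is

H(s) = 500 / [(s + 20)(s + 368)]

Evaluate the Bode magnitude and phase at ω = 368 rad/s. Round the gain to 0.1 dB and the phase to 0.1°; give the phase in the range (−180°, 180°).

-51.7 dB, -131.9°

At s = jω = j368:
pole (s+20): 20 + j368 → |·| = √(20²+368²) = √135824 ≈ 368.54, ∠ = arctan(368/20) ≈ 86.89°
pole (s+368): 368 + j368 → |·| = √(368²+368²) = √270848 ≈ 520.43, ∠ = arctan(368/368) ≈ 45.00°
|H| = 500 / 1.918e+05 ≈ 0.0026069
Gain = 20 log₁₀(0.0026069) ≈ -51.68 dB
∠H = 0.00° − 131.89° = -131.89°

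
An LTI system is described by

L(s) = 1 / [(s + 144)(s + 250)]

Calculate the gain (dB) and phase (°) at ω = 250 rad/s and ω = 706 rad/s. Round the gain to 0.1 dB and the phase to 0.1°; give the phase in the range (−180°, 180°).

ω = 250: -100.2 dB, -105.1°; ω = 706: -114.6 dB, -149.0°

At s = jω = j250:
pole (s+144): 144 + j250 → |·| = √(144²+250²) = √83236 ≈ 288.51, ∠ = arctan(250/144) ≈ 60.06°
pole (s+250): 250 + j250 → |·| = √(250²+250²) = √125000 ≈ 353.55, ∠ = arctan(250/250) ≈ 45.00°
|L| = 1 / 1.02e+05 ≈ 9.8039e-06
Gain = 20 log₁₀(9.8039e-06) ≈ -100.17 dB
∠L = 0.00° − 105.06° = -105.06°

At s = jω = j706:
pole (s+144): 144 + j706 → |·| = √(144²+706²) = √519172 ≈ 720.54, ∠ = arctan(706/144) ≈ 78.47°
pole (s+250): 250 + j706 → |·| = √(250²+706²) = √560936 ≈ 748.96, ∠ = arctan(706/250) ≈ 70.50°
|L| = 1 / 5.3966e+05 ≈ 1.853e-06
Gain = 20 log₁₀(1.853e-06) ≈ -114.64 dB
∠L = 0.00° − 148.97° = -148.97°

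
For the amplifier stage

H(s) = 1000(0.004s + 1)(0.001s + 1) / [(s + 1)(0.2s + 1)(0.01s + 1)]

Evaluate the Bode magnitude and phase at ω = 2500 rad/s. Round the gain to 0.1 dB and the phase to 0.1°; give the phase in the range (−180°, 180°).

-61.3 dB, -115.1°

At ω = 2500 rad/s:
zero (1 + j2500·0.004) = 1 + j10 → |·| ≈ 10.05, ∠ ≈ 84.29°
zero (1 + j2500·0.001) = 1 + j2.5 → |·| ≈ 2.6926, ∠ ≈ 68.20°
pole (1 + j2500·1) = 1 + j2500 → |·| ≈ 2500, ∠ ≈ 89.98°
pole (1 + j2500·0.2) = 1 + j500 → |·| ≈ 500, ∠ ≈ 89.89°
pole (1 + j2500·0.01) = 1 + j25 → |·| ≈ 25.02, ∠ ≈ 87.71°
|H| = 1000 · 10.05 · 2.6926 / (2500 · 500 · 25.02) ≈ 0.00086525
Gain = 20 log₁₀(0.00086525) ≈ -61.26 dB
∠H = (84.29° + 68.20°) − (89.98° + 89.89° + 87.71°) = -115.09°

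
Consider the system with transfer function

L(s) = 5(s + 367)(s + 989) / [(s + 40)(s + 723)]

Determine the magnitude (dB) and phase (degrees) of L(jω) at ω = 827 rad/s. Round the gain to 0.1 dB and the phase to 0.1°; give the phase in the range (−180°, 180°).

At s = jω = j827:
zero (s+367): 367 + j827 → |·| = √(367²+827²) = √818618 ≈ 904.78, ∠ = arctan(827/367) ≈ 66.07°
zero (s+989): 989 + j827 → |·| = √(989²+827²) = √1662050 ≈ 1289.2, ∠ = arctan(827/989) ≈ 39.90°
pole (s+40): 40 + j827 → |·| = √(40²+827²) = √685529 ≈ 827.97, ∠ = arctan(827/40) ≈ 87.23°
pole (s+723): 723 + j827 → |·| = √(723²+827²) = √1206658 ≈ 1098.5, ∠ = arctan(827/723) ≈ 48.84°
|L| = 5 · 1.1664e+06 / 9.0953e+05 ≈ 6.4121
Gain = 20 log₁₀(6.4121) ≈ 16.14 dB
∠L = 105.97° − 136.07° = -30.10°

16.1 dB, -30.1°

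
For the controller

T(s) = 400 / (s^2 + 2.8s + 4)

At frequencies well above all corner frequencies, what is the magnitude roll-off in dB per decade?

Each pole contributes −20 dB/decade at high frequency; each zero contributes +20 dB/decade.
Net: 0 zero(s) − 2 pole(s) → -40 dB/decade.

-40 dB/decade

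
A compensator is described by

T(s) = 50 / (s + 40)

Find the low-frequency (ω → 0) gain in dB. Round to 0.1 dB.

1.9 dB

T(0) = 50 / (40) = 1.25
20 log₁₀(1.25) ≈ 1.94 dB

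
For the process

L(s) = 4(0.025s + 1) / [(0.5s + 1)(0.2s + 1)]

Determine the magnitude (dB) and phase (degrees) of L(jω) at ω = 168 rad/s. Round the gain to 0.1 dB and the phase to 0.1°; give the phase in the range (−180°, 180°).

At ω = 168 rad/s:
zero (1 + j168·0.025) = 1 + j4.2 → |·| ≈ 4.3174, ∠ ≈ 76.61°
pole (1 + j168·0.5) = 1 + j84 → |·| ≈ 84.006, ∠ ≈ 89.32°
pole (1 + j168·0.2) = 1 + j33.6 → |·| ≈ 33.615, ∠ ≈ 88.30°
|L| = 4 · 4.3174 / (84.006 · 33.615) ≈ 0.0061156
Gain = 20 log₁₀(0.0061156) ≈ -44.27 dB
∠L = (76.61°) − (89.32° + 88.30°) = -101.01°

-44.3 dB, -101.0°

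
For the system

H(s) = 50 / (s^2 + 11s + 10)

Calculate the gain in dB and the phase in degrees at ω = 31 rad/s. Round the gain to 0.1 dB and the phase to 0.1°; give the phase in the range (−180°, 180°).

-26.1 dB, -160.3°

Substitute s = j31:
Numerator: 50 = 50 + j0
Denominator: (j31)^2 + 11(j31) + 10 = -951 + j341
|N| = √(50² + 0²) ≈ 50, ∠N ≈ 0.00°
|D| = √(951² + 341²) ≈ 1010.3, ∠D ≈ 160.27°
|H| = 50 / 1010.3 ≈ 0.04949
Gain = 20 log₁₀(0.04949) ≈ -26.11 dB
∠H = 0.00° − 160.27° = -160.27°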